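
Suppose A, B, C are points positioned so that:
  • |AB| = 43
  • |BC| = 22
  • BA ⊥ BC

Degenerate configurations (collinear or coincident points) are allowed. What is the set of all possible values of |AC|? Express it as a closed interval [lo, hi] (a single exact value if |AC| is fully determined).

|AB| ∈ {43}
|BC| ∈ {22}
|AC| ∈ {√(2333)}

|AC| = √(2333)  (≈ 48.3011)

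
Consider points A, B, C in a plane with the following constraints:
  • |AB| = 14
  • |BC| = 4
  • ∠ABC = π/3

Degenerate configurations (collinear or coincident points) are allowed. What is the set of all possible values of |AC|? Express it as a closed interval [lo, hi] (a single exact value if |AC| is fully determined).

|AB| ∈ {14}
|BC| ∈ {4}
|AC| ∈ {2·√(39)}

|AC| = 2·√(39)  (≈ 12.4900)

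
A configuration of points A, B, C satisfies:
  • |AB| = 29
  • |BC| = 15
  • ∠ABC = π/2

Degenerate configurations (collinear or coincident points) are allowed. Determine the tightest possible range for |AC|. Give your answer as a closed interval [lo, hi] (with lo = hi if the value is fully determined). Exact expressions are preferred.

|AC| = √(1066)  (≈ 32.6497)

|AB| ∈ {29}
|BC| ∈ {15}
|AC| ∈ {√(1066)}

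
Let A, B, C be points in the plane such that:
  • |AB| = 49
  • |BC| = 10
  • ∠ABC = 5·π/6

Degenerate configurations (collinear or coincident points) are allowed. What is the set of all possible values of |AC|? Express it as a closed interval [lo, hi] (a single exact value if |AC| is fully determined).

|AB| ∈ {49}
|BC| ∈ {10}
|AC| ∈ {√(490·√(3) + 2501)}

|AC| = √(490·√(3) + 2501)  (≈ 57.8766)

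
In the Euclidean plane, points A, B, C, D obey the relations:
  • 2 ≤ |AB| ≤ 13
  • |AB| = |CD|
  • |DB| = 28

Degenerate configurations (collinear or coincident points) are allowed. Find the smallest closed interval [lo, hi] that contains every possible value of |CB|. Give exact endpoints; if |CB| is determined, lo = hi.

|AB| ∈ [2, 13]
|BD| ∈ {28}
|CD| ∈ [2, 13]
|AD| ∈ [15, 41]
|BC| ∈ [15, 41]
|AC| ∈ [2, 54]

|CB| ∈ [15, 41]  (≈ [15.0000, 41.0000])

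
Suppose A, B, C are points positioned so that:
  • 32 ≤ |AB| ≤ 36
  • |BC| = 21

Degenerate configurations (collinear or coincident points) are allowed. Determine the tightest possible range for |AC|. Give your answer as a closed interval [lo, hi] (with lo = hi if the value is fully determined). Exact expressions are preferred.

|AB| ∈ [32, 36]
|BC| ∈ {21}
|AC| ∈ [11, 57]

|AC| ∈ [11, 57]  (≈ [11.0000, 57.0000])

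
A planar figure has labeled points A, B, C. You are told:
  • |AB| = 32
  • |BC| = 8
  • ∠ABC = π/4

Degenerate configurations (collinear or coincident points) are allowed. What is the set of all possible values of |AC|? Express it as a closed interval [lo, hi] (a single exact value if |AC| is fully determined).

|AC| = 8·√(17 - 4·√(2))  (≈ 26.9437)

|AB| ∈ {32}
|BC| ∈ {8}
|AC| ∈ {8·√(17 - 4·√(2))}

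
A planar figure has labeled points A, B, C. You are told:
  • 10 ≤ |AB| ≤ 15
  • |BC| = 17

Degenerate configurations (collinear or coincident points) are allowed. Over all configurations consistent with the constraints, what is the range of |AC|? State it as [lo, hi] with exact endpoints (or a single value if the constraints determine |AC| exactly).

|AB| ∈ [10, 15]
|BC| ∈ {17}
|AC| ∈ [2, 32]

|AC| ∈ [2, 32]  (≈ [2.0000, 32.0000])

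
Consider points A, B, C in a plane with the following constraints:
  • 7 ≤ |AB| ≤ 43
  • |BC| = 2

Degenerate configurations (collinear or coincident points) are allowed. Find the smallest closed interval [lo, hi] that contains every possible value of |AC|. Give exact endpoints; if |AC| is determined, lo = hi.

|AC| ∈ [5, 45]  (≈ [5.0000, 45.0000])

|AB| ∈ [7, 43]
|BC| ∈ {2}
|AC| ∈ [5, 45]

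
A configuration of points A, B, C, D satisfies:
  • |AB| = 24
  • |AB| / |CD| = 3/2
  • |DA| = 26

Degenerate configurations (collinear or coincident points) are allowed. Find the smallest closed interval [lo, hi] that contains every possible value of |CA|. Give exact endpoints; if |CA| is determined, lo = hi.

|AB| ∈ {24}
|AD| ∈ {26}
|CD| ∈ {16}
|BD| ∈ [2, 50]
|AC| ∈ [10, 42]
|BC| ∈ [0, 66]

|CA| ∈ [10, 42]  (≈ [10.0000, 42.0000])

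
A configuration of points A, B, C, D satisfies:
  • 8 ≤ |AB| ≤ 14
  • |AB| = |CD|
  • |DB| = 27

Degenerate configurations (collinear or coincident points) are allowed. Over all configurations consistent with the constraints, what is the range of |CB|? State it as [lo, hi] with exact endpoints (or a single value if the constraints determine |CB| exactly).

|CB| ∈ [13, 41]  (≈ [13.0000, 41.0000])

|AB| ∈ [8, 14]
|BD| ∈ {27}
|CD| ∈ [8, 14]
|AD| ∈ [13, 41]
|BC| ∈ [13, 41]
|AC| ∈ [0, 55]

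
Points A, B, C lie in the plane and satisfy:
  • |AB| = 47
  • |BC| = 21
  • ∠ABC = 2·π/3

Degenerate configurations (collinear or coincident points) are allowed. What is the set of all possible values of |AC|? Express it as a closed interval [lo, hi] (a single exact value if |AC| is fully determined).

|AB| ∈ {47}
|BC| ∈ {21}
|AC| ∈ {√(3637)}

|AC| = √(3637)  (≈ 60.3075)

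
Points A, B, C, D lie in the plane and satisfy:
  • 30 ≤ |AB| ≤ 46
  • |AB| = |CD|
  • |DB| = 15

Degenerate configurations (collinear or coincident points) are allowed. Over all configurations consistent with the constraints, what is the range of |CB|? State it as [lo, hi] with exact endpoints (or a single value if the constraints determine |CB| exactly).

|AB| ∈ [30, 46]
|BD| ∈ {15}
|CD| ∈ [30, 46]
|AD| ∈ [15, 61]
|BC| ∈ [15, 61]
|AC| ∈ [0, 107]

|CB| ∈ [15, 61]  (≈ [15.0000, 61.0000])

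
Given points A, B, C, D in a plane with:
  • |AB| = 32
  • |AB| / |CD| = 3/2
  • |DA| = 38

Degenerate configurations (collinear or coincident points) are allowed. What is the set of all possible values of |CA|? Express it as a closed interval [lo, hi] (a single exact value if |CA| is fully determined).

|CA| ∈ [50/3, 178/3]  (≈ [16.6667, 59.3333])

|AB| ∈ {32}
|AD| ∈ {38}
|CD| ∈ {64/3}
|BD| ∈ [6, 70]
|AC| ∈ [50/3, 178/3]
|BC| ∈ [0, 274/3]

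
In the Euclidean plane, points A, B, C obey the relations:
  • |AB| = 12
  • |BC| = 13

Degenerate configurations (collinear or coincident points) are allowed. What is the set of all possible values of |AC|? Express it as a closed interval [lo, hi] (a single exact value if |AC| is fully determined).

|AC| ∈ [1, 25]  (≈ [1.0000, 25.0000])

|AB| ∈ {12}
|BC| ∈ {13}
|AC| ∈ [1, 25]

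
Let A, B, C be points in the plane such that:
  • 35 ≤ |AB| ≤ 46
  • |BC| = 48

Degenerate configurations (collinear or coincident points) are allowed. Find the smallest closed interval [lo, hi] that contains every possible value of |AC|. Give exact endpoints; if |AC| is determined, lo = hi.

|AC| ∈ [2, 94]  (≈ [2.0000, 94.0000])

|AB| ∈ [35, 46]
|BC| ∈ {48}
|AC| ∈ [2, 94]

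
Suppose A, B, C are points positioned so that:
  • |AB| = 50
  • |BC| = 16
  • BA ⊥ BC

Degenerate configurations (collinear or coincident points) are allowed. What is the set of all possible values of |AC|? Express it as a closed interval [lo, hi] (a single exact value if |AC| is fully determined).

|AC| = 2·√(689)  (≈ 52.4976)

|AB| ∈ {50}
|BC| ∈ {16}
|AC| ∈ {2·√(689)}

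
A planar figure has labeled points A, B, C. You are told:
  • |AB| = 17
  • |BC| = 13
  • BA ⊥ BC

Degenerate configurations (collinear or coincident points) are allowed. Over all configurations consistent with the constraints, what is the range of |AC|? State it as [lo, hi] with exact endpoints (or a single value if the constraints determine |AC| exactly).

|AC| = √(458)  (≈ 21.4009)

|AB| ∈ {17}
|BC| ∈ {13}
|AC| ∈ {√(458)}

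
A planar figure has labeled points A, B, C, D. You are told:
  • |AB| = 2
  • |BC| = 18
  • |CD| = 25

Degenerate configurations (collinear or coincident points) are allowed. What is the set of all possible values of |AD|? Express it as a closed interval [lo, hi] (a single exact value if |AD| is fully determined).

|AB| ∈ {2}
|BC| ∈ {18}
|CD| ∈ {25}
|AC| ∈ [16, 20]
|BD| ∈ [7, 43]
|AD| ∈ [5, 45]

|AD| ∈ [5, 45]  (≈ [5.0000, 45.0000])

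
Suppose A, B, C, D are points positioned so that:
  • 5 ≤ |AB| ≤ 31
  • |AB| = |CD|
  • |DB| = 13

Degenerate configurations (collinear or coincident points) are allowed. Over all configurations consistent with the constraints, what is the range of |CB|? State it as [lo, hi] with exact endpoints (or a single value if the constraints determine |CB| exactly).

|CB| ∈ [0, 44]  (≈ [0.0000, 44.0000])

|AB| ∈ [5, 31]
|BD| ∈ {13}
|CD| ∈ [5, 31]
|AD| ∈ [0, 44]
|BC| ∈ [0, 44]
|AC| ∈ [0, 75]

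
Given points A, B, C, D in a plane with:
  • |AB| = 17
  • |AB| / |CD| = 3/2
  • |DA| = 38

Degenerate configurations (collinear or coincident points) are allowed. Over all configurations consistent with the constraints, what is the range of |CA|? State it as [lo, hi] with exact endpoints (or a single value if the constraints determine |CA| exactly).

|CA| ∈ [80/3, 148/3]  (≈ [26.6667, 49.3333])

|AB| ∈ {17}
|AD| ∈ {38}
|CD| ∈ {34/3}
|BD| ∈ [21, 55]
|AC| ∈ [80/3, 148/3]
|BC| ∈ [29/3, 199/3]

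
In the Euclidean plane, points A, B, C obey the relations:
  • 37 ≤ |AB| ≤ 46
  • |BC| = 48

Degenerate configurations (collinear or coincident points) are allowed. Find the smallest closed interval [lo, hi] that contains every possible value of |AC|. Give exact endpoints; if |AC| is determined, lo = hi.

|AC| ∈ [2, 94]  (≈ [2.0000, 94.0000])

|AB| ∈ [37, 46]
|BC| ∈ {48}
|AC| ∈ [2, 94]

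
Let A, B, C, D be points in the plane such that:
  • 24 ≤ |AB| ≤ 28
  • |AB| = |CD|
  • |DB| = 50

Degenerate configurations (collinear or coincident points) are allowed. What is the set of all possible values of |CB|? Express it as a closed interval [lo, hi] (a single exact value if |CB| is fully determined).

|CB| ∈ [22, 78]  (≈ [22.0000, 78.0000])

|AB| ∈ [24, 28]
|BD| ∈ {50}
|CD| ∈ [24, 28]
|AD| ∈ [22, 78]
|BC| ∈ [22, 78]
|AC| ∈ [0, 106]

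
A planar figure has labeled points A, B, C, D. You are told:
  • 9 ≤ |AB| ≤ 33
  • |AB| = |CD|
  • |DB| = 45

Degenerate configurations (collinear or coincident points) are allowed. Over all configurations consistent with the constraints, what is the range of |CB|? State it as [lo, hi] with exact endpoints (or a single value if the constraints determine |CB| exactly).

|CB| ∈ [12, 78]  (≈ [12.0000, 78.0000])

|AB| ∈ [9, 33]
|BD| ∈ {45}
|CD| ∈ [9, 33]
|AD| ∈ [12, 78]
|BC| ∈ [12, 78]
|AC| ∈ [0, 111]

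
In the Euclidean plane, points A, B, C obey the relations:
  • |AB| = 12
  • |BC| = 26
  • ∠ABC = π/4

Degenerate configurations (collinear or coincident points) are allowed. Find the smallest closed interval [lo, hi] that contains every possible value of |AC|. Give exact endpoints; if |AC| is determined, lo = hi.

|AC| = 2·√(205 - 78·√(2))  (≈ 19.4619)

|AB| ∈ {12}
|BC| ∈ {26}
|AC| ∈ {2·√(205 - 78·√(2))}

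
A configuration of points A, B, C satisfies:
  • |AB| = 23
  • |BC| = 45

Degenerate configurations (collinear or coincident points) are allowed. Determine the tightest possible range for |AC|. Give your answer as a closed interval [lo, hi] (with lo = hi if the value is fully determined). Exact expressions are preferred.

|AC| ∈ [22, 68]  (≈ [22.0000, 68.0000])

|AB| ∈ {23}
|BC| ∈ {45}
|AC| ∈ [22, 68]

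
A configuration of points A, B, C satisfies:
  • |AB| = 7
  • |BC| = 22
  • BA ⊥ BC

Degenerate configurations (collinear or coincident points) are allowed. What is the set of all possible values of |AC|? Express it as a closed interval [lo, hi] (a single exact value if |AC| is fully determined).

|AC| = √(533)  (≈ 23.0868)

|AB| ∈ {7}
|BC| ∈ {22}
|AC| ∈ {√(533)}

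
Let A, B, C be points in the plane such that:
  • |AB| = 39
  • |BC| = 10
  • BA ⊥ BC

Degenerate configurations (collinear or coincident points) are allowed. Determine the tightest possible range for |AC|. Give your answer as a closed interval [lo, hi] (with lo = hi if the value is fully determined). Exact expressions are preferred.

|AB| ∈ {39}
|BC| ∈ {10}
|AC| ∈ {√(1621)}

|AC| = √(1621)  (≈ 40.2616)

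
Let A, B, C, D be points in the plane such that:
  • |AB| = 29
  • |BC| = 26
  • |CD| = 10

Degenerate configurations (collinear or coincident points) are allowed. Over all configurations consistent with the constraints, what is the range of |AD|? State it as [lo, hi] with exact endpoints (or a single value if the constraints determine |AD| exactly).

|AB| ∈ {29}
|BC| ∈ {26}
|CD| ∈ {10}
|AC| ∈ [3, 55]
|BD| ∈ [16, 36]
|AD| ∈ [0, 65]

|AD| ∈ [0, 65]  (≈ [0.0000, 65.0000])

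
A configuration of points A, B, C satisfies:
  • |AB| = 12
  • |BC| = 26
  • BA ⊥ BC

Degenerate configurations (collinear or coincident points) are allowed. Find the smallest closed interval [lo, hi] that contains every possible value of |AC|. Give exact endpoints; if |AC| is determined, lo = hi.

|AB| ∈ {12}
|BC| ∈ {26}
|AC| ∈ {2·√(205)}

|AC| = 2·√(205)  (≈ 28.6356)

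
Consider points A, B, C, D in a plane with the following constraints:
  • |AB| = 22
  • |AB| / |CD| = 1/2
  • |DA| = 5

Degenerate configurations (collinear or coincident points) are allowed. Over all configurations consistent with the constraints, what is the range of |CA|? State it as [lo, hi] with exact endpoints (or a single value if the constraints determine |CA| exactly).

|CA| ∈ [39, 49]  (≈ [39.0000, 49.0000])

|AB| ∈ {22}
|AD| ∈ {5}
|CD| ∈ {44}
|BD| ∈ [17, 27]
|AC| ∈ [39, 49]
|BC| ∈ [17, 71]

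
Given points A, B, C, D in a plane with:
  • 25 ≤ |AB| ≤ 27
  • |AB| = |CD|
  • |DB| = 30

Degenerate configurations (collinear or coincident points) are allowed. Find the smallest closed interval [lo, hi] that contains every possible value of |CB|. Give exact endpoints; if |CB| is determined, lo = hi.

|AB| ∈ [25, 27]
|BD| ∈ {30}
|CD| ∈ [25, 27]
|AD| ∈ [3, 57]
|BC| ∈ [3, 57]
|AC| ∈ [0, 84]

|CB| ∈ [3, 57]  (≈ [3.0000, 57.0000])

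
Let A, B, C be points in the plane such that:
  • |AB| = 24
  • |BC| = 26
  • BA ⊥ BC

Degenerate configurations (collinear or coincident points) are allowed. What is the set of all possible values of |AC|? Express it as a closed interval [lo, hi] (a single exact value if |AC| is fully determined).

|AC| = 2·√(313)  (≈ 35.3836)

|AB| ∈ {24}
|BC| ∈ {26}
|AC| ∈ {2·√(313)}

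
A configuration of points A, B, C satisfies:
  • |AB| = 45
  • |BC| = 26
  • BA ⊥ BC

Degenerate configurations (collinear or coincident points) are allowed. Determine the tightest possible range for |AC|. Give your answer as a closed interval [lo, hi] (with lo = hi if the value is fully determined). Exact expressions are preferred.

|AC| = √(2701)  (≈ 51.9711)

|AB| ∈ {45}
|BC| ∈ {26}
|AC| ∈ {√(2701)}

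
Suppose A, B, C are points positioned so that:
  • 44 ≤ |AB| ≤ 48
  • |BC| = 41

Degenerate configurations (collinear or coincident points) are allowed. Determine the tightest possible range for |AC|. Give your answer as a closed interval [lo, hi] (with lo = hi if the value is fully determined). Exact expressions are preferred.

|AB| ∈ [44, 48]
|BC| ∈ {41}
|AC| ∈ [3, 89]

|AC| ∈ [3, 89]  (≈ [3.0000, 89.0000])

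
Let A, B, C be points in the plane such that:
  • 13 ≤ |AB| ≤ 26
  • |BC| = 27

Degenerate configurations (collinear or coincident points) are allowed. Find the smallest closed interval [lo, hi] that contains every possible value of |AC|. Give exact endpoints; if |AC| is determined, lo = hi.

|AB| ∈ [13, 26]
|BC| ∈ {27}
|AC| ∈ [1, 53]

|AC| ∈ [1, 53]  (≈ [1.0000, 53.0000])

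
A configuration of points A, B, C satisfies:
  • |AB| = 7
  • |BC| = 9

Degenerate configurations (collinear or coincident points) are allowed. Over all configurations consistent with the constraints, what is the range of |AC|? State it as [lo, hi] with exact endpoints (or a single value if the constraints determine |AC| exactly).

|AB| ∈ {7}
|BC| ∈ {9}
|AC| ∈ [2, 16]

|AC| ∈ [2, 16]  (≈ [2.0000, 16.0000])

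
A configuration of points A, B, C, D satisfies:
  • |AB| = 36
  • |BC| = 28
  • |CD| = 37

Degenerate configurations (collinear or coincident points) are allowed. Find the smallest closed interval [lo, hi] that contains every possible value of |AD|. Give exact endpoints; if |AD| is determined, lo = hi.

|AB| ∈ {36}
|BC| ∈ {28}
|CD| ∈ {37}
|AC| ∈ [8, 64]
|BD| ∈ [9, 65]
|AD| ∈ [0, 101]

|AD| ∈ [0, 101]  (≈ [0.0000, 101.0000])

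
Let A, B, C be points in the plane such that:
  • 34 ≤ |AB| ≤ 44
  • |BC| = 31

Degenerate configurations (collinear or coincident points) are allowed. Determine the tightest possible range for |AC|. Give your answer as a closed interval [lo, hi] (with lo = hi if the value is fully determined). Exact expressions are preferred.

|AB| ∈ [34, 44]
|BC| ∈ {31}
|AC| ∈ [3, 75]

|AC| ∈ [3, 75]  (≈ [3.0000, 75.0000])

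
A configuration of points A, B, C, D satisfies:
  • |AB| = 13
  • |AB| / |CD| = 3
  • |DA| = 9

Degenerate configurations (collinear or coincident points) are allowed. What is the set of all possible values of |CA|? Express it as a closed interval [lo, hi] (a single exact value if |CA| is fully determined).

|AB| ∈ {13}
|AD| ∈ {9}
|CD| ∈ {13/3}
|BD| ∈ [4, 22]
|AC| ∈ [14/3, 40/3]
|BC| ∈ [0, 79/3]

|CA| ∈ [14/3, 40/3]  (≈ [4.6667, 13.3333])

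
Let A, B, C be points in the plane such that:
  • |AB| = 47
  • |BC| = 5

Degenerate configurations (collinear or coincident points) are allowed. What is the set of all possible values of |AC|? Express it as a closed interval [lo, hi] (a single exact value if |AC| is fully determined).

|AB| ∈ {47}
|BC| ∈ {5}
|AC| ∈ [42, 52]

|AC| ∈ [42, 52]  (≈ [42.0000, 52.0000])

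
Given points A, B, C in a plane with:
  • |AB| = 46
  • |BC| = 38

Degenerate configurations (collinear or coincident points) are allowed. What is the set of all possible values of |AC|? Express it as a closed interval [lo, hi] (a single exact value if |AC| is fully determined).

|AB| ∈ {46}
|BC| ∈ {38}
|AC| ∈ [8, 84]

|AC| ∈ [8, 84]  (≈ [8.0000, 84.0000])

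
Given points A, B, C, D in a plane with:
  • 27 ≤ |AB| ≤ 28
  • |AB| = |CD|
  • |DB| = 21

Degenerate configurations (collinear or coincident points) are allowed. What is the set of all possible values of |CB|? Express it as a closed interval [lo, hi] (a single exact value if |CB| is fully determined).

|AB| ∈ [27, 28]
|BD| ∈ {21}
|CD| ∈ [27, 28]
|AD| ∈ [6, 49]
|BC| ∈ [6, 49]
|AC| ∈ [0, 77]

|CB| ∈ [6, 49]  (≈ [6.0000, 49.0000])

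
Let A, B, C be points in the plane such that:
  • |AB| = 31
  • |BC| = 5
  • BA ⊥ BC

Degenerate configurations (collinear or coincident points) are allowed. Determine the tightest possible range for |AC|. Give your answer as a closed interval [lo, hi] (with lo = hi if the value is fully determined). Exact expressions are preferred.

|AB| ∈ {31}
|BC| ∈ {5}
|AC| ∈ {√(986)}

|AC| = √(986)  (≈ 31.4006)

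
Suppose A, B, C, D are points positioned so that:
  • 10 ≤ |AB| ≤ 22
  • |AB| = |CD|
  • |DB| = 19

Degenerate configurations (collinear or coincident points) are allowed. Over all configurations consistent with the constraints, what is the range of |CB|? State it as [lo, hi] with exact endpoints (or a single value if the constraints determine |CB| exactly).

|AB| ∈ [10, 22]
|BD| ∈ {19}
|CD| ∈ [10, 22]
|AD| ∈ [0, 41]
|BC| ∈ [0, 41]
|AC| ∈ [0, 63]

|CB| ∈ [0, 41]  (≈ [0.0000, 41.0000])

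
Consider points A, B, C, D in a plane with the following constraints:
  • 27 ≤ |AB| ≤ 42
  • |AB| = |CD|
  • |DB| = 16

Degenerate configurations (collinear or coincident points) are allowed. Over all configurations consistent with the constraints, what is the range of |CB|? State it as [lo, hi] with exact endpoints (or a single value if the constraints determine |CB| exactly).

|CB| ∈ [11, 58]  (≈ [11.0000, 58.0000])

|AB| ∈ [27, 42]
|BD| ∈ {16}
|CD| ∈ [27, 42]
|AD| ∈ [11, 58]
|BC| ∈ [11, 58]
|AC| ∈ [0, 100]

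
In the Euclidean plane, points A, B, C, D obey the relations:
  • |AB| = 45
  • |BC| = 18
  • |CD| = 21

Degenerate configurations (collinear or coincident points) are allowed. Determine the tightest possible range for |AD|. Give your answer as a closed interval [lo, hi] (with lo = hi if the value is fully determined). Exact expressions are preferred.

|AD| ∈ [6, 84]  (≈ [6.0000, 84.0000])

|AB| ∈ {45}
|BC| ∈ {18}
|CD| ∈ {21}
|AC| ∈ [27, 63]
|BD| ∈ [3, 39]
|AD| ∈ [6, 84]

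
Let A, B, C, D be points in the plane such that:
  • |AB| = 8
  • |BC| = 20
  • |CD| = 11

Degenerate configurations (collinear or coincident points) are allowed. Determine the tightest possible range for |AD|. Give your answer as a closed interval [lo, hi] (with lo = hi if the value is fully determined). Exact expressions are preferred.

|AD| ∈ [1, 39]  (≈ [1.0000, 39.0000])

|AB| ∈ {8}
|BC| ∈ {20}
|CD| ∈ {11}
|AC| ∈ [12, 28]
|BD| ∈ [9, 31]
|AD| ∈ [1, 39]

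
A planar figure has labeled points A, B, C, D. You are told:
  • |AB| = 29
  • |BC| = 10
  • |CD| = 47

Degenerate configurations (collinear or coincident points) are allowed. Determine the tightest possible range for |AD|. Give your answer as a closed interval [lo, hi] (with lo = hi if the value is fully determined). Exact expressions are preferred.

|AB| ∈ {29}
|BC| ∈ {10}
|CD| ∈ {47}
|AC| ∈ [19, 39]
|BD| ∈ [37, 57]
|AD| ∈ [8, 86]

|AD| ∈ [8, 86]  (≈ [8.0000, 86.0000])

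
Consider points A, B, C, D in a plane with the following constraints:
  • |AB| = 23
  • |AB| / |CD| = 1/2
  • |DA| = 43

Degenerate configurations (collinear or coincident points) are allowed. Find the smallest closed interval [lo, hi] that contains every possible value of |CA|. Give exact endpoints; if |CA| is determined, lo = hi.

|AB| ∈ {23}
|AD| ∈ {43}
|CD| ∈ {46}
|BD| ∈ [20, 66]
|AC| ∈ [3, 89]
|BC| ∈ [0, 112]

|CA| ∈ [3, 89]  (≈ [3.0000, 89.0000])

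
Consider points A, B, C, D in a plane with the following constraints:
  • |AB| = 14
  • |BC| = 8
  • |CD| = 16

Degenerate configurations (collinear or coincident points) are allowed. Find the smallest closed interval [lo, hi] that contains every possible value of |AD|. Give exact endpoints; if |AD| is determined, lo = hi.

|AD| ∈ [0, 38]  (≈ [0.0000, 38.0000])

|AB| ∈ {14}
|BC| ∈ {8}
|CD| ∈ {16}
|AC| ∈ [6, 22]
|BD| ∈ [8, 24]
|AD| ∈ [0, 38]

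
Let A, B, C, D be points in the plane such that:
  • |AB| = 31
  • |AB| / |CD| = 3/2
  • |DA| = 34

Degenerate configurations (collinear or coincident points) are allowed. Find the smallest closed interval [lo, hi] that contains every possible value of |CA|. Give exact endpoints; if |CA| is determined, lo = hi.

|AB| ∈ {31}
|AD| ∈ {34}
|CD| ∈ {62/3}
|BD| ∈ [3, 65]
|AC| ∈ [40/3, 164/3]
|BC| ∈ [0, 257/3]

|CA| ∈ [40/3, 164/3]  (≈ [13.3333, 54.6667])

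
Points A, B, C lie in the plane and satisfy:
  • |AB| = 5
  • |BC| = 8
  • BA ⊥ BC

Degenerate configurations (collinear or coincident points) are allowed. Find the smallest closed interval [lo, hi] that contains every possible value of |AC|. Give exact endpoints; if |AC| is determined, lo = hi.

|AC| = √(89)  (≈ 9.4340)

|AB| ∈ {5}
|BC| ∈ {8}
|AC| ∈ {√(89)}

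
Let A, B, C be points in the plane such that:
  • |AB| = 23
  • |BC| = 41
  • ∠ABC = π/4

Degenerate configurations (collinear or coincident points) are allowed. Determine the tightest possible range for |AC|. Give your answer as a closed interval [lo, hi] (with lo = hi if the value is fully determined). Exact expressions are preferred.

|AB| ∈ {23}
|BC| ∈ {41}
|AC| ∈ {√(2210 - 943·√(2))}

|AC| = √(2210 - 943·√(2))  (≈ 29.6040)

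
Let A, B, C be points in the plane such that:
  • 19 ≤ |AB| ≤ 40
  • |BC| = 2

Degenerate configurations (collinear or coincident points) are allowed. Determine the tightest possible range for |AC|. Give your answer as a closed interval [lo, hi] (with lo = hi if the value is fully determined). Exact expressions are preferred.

|AC| ∈ [17, 42]  (≈ [17.0000, 42.0000])

|AB| ∈ [19, 40]
|BC| ∈ {2}
|AC| ∈ [17, 42]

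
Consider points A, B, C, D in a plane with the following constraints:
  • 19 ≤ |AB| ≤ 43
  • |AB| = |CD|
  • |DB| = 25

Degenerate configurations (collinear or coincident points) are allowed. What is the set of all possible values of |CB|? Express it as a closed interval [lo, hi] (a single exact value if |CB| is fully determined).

|CB| ∈ [0, 68]  (≈ [0.0000, 68.0000])

|AB| ∈ [19, 43]
|BD| ∈ {25}
|CD| ∈ [19, 43]
|AD| ∈ [0, 68]
|BC| ∈ [0, 68]
|AC| ∈ [0, 111]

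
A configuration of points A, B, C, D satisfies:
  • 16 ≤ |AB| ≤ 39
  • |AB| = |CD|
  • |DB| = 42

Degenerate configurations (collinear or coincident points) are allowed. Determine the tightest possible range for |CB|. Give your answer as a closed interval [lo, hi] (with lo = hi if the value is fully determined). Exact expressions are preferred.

|CB| ∈ [3, 81]  (≈ [3.0000, 81.0000])

|AB| ∈ [16, 39]
|BD| ∈ {42}
|CD| ∈ [16, 39]
|AD| ∈ [3, 81]
|BC| ∈ [3, 81]
|AC| ∈ [0, 120]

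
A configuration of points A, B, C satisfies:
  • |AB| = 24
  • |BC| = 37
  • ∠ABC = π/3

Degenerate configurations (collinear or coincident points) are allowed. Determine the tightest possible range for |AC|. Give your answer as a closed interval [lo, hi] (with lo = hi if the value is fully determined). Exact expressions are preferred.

|AB| ∈ {24}
|BC| ∈ {37}
|AC| ∈ {√(1057)}

|AC| = √(1057)  (≈ 32.5115)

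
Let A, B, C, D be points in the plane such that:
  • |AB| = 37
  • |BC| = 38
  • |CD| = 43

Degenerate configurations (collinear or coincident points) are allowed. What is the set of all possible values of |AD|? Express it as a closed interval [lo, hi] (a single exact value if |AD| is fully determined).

|AD| ∈ [0, 118]  (≈ [0.0000, 118.0000])

|AB| ∈ {37}
|BC| ∈ {38}
|CD| ∈ {43}
|AC| ∈ [1, 75]
|BD| ∈ [5, 81]
|AD| ∈ [0, 118]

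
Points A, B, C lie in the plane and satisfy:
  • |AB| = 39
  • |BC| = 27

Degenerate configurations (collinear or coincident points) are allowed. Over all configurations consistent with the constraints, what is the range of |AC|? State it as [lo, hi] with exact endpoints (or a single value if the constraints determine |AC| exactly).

|AC| ∈ [12, 66]  (≈ [12.0000, 66.0000])

|AB| ∈ {39}
|BC| ∈ {27}
|AC| ∈ [12, 66]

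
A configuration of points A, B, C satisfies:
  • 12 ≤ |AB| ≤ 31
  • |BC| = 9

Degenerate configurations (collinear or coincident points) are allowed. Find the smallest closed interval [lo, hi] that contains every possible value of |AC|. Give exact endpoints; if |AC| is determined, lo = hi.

|AC| ∈ [3, 40]  (≈ [3.0000, 40.0000])

|AB| ∈ [12, 31]
|BC| ∈ {9}
|AC| ∈ [3, 40]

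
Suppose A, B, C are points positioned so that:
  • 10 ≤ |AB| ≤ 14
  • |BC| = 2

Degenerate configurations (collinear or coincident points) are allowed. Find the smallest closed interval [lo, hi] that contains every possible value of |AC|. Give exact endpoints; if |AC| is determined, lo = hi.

|AB| ∈ [10, 14]
|BC| ∈ {2}
|AC| ∈ [8, 16]

|AC| ∈ [8, 16]  (≈ [8.0000, 16.0000])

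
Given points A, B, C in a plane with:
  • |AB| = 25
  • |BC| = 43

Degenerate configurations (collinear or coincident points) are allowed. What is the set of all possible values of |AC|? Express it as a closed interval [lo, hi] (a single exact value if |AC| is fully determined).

|AC| ∈ [18, 68]  (≈ [18.0000, 68.0000])

|AB| ∈ {25}
|BC| ∈ {43}
|AC| ∈ [18, 68]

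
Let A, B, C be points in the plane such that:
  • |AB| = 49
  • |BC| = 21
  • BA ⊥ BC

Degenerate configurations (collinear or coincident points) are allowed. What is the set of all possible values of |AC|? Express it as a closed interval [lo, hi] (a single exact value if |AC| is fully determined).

|AB| ∈ {49}
|BC| ∈ {21}
|AC| ∈ {7·√(58)}

|AC| = 7·√(58)  (≈ 53.3104)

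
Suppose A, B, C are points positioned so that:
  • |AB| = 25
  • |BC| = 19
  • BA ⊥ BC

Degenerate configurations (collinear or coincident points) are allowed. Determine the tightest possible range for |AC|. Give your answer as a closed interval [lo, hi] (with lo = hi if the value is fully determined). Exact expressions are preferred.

|AC| = √(986)  (≈ 31.4006)

|AB| ∈ {25}
|BC| ∈ {19}
|AC| ∈ {√(986)}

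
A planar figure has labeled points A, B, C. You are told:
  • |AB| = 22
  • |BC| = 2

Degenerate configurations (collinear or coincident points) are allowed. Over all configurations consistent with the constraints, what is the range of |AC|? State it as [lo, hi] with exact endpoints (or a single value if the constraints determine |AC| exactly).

|AC| ∈ [20, 24]  (≈ [20.0000, 24.0000])

|AB| ∈ {22}
|BC| ∈ {2}
|AC| ∈ [20, 24]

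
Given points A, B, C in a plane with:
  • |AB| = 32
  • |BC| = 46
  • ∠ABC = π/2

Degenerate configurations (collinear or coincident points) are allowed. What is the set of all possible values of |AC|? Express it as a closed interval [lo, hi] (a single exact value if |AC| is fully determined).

|AB| ∈ {32}
|BC| ∈ {46}
|AC| ∈ {2·√(785)}

|AC| = 2·√(785)  (≈ 56.0357)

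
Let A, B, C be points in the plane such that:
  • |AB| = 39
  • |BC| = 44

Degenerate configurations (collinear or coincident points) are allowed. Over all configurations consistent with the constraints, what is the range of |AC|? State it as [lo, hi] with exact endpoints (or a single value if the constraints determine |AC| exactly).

|AC| ∈ [5, 83]  (≈ [5.0000, 83.0000])

|AB| ∈ {39}
|BC| ∈ {44}
|AC| ∈ [5, 83]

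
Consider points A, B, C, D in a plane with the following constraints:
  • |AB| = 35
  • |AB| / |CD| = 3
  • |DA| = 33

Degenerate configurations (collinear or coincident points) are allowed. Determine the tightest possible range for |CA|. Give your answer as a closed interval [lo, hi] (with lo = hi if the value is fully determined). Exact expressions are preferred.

|CA| ∈ [64/3, 134/3]  (≈ [21.3333, 44.6667])

|AB| ∈ {35}
|AD| ∈ {33}
|CD| ∈ {35/3}
|BD| ∈ [2, 68]
|AC| ∈ [64/3, 134/3]
|BC| ∈ [0, 239/3]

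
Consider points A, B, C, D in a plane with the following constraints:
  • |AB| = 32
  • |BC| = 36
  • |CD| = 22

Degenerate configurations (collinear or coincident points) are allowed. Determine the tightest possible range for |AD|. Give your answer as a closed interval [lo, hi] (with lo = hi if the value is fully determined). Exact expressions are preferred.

|AB| ∈ {32}
|BC| ∈ {36}
|CD| ∈ {22}
|AC| ∈ [4, 68]
|BD| ∈ [14, 58]
|AD| ∈ [0, 90]

|AD| ∈ [0, 90]  (≈ [0.0000, 90.0000])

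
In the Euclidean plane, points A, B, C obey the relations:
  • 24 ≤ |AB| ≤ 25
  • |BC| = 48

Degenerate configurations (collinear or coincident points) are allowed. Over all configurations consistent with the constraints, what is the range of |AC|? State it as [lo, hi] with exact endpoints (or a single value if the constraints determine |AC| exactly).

|AC| ∈ [23, 73]  (≈ [23.0000, 73.0000])

|AB| ∈ [24, 25]
|BC| ∈ {48}
|AC| ∈ [23, 73]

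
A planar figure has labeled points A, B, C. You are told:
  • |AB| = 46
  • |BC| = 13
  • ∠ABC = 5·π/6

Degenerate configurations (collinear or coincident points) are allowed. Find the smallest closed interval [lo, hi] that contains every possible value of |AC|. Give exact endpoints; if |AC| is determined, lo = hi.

|AC| = √(598·√(3) + 2285)  (≈ 57.6261)

|AB| ∈ {46}
|BC| ∈ {13}
|AC| ∈ {√(598·√(3) + 2285)}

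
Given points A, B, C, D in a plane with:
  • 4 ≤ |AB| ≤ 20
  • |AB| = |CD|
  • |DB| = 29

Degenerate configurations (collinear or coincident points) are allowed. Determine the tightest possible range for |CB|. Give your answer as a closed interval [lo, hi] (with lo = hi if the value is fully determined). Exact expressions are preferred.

|AB| ∈ [4, 20]
|BD| ∈ {29}
|CD| ∈ [4, 20]
|AD| ∈ [9, 49]
|BC| ∈ [9, 49]
|AC| ∈ [0, 69]

|CB| ∈ [9, 49]  (≈ [9.0000, 49.0000])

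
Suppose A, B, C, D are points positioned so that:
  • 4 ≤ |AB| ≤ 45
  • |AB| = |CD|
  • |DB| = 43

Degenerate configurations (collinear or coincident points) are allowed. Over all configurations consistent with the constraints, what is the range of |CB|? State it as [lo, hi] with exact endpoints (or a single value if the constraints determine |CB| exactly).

|CB| ∈ [0, 88]  (≈ [0.0000, 88.0000])

|AB| ∈ [4, 45]
|BD| ∈ {43}
|CD| ∈ [4, 45]
|AD| ∈ [0, 88]
|BC| ∈ [0, 88]
|AC| ∈ [0, 133]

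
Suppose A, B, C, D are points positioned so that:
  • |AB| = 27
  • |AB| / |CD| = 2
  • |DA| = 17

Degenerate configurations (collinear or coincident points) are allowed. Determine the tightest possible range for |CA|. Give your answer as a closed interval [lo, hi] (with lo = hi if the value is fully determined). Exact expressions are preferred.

|AB| ∈ {27}
|AD| ∈ {17}
|CD| ∈ {27/2}
|BD| ∈ [10, 44]
|AC| ∈ [7/2, 61/2]
|BC| ∈ [0, 115/2]

|CA| ∈ [7/2, 61/2]  (≈ [3.5000, 30.5000])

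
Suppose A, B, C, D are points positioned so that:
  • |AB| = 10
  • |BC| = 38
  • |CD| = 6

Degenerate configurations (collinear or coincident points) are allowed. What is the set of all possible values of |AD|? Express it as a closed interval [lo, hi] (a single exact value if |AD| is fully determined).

|AB| ∈ {10}
|BC| ∈ {38}
|CD| ∈ {6}
|AC| ∈ [28, 48]
|BD| ∈ [32, 44]
|AD| ∈ [22, 54]

|AD| ∈ [22, 54]  (≈ [22.0000, 54.0000])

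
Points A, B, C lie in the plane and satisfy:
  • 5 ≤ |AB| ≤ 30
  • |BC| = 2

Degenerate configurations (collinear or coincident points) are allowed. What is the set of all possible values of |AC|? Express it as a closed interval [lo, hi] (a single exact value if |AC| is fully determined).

|AB| ∈ [5, 30]
|BC| ∈ {2}
|AC| ∈ [3, 32]

|AC| ∈ [3, 32]  (≈ [3.0000, 32.0000])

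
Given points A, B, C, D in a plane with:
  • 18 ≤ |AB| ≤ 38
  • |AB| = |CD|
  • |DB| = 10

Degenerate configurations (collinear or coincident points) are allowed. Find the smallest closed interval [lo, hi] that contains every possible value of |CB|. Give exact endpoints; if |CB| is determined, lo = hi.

|AB| ∈ [18, 38]
|BD| ∈ {10}
|CD| ∈ [18, 38]
|AD| ∈ [8, 48]
|BC| ∈ [8, 48]
|AC| ∈ [0, 86]

|CB| ∈ [8, 48]  (≈ [8.0000, 48.0000])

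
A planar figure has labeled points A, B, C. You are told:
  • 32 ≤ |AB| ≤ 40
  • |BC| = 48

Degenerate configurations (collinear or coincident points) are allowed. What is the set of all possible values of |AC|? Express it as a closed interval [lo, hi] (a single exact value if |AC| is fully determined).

|AB| ∈ [32, 40]
|BC| ∈ {48}
|AC| ∈ [8, 88]

|AC| ∈ [8, 88]  (≈ [8.0000, 88.0000])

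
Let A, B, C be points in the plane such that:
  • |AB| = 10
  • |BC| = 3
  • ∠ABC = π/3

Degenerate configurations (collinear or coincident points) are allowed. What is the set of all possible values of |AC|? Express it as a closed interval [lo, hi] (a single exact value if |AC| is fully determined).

|AC| = √(79)  (≈ 8.8882)

|AB| ∈ {10}
|BC| ∈ {3}
|AC| ∈ {√(79)}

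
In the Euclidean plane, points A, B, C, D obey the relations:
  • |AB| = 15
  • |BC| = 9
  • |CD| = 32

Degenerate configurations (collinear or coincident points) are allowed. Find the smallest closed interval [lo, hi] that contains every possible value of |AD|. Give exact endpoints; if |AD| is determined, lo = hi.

|AB| ∈ {15}
|BC| ∈ {9}
|CD| ∈ {32}
|AC| ∈ [6, 24]
|BD| ∈ [23, 41]
|AD| ∈ [8, 56]

|AD| ∈ [8, 56]  (≈ [8.0000, 56.0000])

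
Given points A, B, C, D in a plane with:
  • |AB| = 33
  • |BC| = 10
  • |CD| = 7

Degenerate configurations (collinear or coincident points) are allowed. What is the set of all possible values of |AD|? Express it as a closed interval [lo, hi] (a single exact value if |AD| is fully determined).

|AB| ∈ {33}
|BC| ∈ {10}
|CD| ∈ {7}
|AC| ∈ [23, 43]
|BD| ∈ [3, 17]
|AD| ∈ [16, 50]

|AD| ∈ [16, 50]  (≈ [16.0000, 50.0000])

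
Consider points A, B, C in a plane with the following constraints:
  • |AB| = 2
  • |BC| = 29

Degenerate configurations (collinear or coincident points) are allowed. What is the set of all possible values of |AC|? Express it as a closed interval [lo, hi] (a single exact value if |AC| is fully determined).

|AB| ∈ {2}
|BC| ∈ {29}
|AC| ∈ [27, 31]

|AC| ∈ [27, 31]  (≈ [27.0000, 31.0000])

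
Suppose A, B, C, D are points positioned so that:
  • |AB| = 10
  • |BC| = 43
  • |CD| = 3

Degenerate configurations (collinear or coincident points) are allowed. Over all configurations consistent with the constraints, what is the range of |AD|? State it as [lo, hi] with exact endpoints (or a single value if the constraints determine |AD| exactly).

|AB| ∈ {10}
|BC| ∈ {43}
|CD| ∈ {3}
|AC| ∈ [33, 53]
|BD| ∈ [40, 46]
|AD| ∈ [30, 56]

|AD| ∈ [30, 56]  (≈ [30.0000, 56.0000])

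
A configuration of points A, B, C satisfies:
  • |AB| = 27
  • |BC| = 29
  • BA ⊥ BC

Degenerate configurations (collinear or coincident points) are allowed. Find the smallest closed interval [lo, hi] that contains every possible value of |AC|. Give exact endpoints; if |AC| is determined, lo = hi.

|AC| = √(1570)  (≈ 39.6232)

|AB| ∈ {27}
|BC| ∈ {29}
|AC| ∈ {√(1570)}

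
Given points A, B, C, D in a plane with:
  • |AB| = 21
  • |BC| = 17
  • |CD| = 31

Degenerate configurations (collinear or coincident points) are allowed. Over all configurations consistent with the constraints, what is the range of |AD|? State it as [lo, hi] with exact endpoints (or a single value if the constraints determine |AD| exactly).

|AB| ∈ {21}
|BC| ∈ {17}
|CD| ∈ {31}
|AC| ∈ [4, 38]
|BD| ∈ [14, 48]
|AD| ∈ [0, 69]

|AD| ∈ [0, 69]  (≈ [0.0000, 69.0000])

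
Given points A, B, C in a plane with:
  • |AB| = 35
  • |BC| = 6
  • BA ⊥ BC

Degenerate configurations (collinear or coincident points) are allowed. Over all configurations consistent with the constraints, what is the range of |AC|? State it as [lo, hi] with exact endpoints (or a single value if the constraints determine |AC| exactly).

|AB| ∈ {35}
|BC| ∈ {6}
|AC| ∈ {√(1261)}

|AC| = √(1261)  (≈ 35.5106)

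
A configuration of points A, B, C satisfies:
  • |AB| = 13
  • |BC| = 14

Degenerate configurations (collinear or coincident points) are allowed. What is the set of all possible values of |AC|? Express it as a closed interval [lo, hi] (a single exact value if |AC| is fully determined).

|AB| ∈ {13}
|BC| ∈ {14}
|AC| ∈ [1, 27]

|AC| ∈ [1, 27]  (≈ [1.0000, 27.0000])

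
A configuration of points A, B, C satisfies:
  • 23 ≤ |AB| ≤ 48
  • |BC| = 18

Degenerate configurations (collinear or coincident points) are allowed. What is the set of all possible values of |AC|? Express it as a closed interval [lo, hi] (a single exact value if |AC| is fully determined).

|AC| ∈ [5, 66]  (≈ [5.0000, 66.0000])

|AB| ∈ [23, 48]
|BC| ∈ {18}
|AC| ∈ [5, 66]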